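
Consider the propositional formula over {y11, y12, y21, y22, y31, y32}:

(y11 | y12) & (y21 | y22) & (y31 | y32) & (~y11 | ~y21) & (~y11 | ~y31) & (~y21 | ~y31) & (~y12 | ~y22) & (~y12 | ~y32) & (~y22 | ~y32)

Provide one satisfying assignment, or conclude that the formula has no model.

UNSATISFIABLE

Case y11 = 1:
From the singleton clause (~y21), y21 = 0.
From the singleton clause (y22), y22 = 1.
From the singleton clause (~y31), y31 = 0.
From the singleton clause (y32), y32 = 1.
That conflicts with the unit clause (~y32).
Undo y11 and try y11 = 0.
From the singleton clause (y12), y12 = 1.
From the singleton clause (~y22), y22 = 0.
From the singleton clause (y21), y21 = 1.
From the singleton clause (~y31), y31 = 0.
From the singleton clause (y32), y32 = 1.
That conflicts with the unit clause (~y32).
Either choice for y11 ends in contradiction.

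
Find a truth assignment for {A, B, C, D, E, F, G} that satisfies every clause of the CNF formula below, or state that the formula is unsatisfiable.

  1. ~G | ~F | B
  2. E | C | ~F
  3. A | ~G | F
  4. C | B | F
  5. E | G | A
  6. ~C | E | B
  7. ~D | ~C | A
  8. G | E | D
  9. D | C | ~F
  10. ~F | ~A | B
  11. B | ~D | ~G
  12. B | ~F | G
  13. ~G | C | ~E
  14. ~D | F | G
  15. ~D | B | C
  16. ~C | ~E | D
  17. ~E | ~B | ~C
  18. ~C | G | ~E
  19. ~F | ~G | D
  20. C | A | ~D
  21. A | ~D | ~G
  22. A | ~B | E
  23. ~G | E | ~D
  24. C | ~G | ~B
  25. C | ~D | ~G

Branch on G: set G = 0.
Branch on E: set E = 1.
(~C) alone gives C = 0.
Branch on B: set B = 1.
Branch on D: set D = 0.
(~F) alone gives F = 0.
All clauses hold; A can take either value.

A=1, B=1, C=0, D=0, E=1, F=0, G=0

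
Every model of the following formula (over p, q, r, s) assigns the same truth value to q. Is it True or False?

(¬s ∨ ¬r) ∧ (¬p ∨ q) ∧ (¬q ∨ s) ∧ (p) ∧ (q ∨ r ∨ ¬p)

True

Suppose q = False.
Unit clause (¬p) forces p = False.
That conflicts with the unit clause (p).
So every satisfying assignment has q = True.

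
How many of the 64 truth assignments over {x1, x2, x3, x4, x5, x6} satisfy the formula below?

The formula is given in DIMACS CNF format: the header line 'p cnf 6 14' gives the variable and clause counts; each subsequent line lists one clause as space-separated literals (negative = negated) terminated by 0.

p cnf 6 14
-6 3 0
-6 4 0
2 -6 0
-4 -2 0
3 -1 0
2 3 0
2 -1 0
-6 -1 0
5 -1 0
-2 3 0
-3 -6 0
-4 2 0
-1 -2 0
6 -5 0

2

There are 2^6 = 64 truth assignments over (x1, x2, x3, x4, x5, x6).
Split on x3. With x3 = True, the clauses containing x3 are satisfied and ¬x3 drops from the rest; 2 of the 2^5 = 32 assignments to the other variables satisfy what remains.
With x3 = False, by the same count on the reduced clause set, 0 assignments work.
(One model: x1=F, x2=F, x3=T, x4=F, x5=F, x6=F.)
Total: 2 + 0 = 2.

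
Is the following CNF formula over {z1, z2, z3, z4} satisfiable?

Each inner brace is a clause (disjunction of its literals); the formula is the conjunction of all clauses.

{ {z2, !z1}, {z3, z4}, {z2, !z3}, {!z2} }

(!z2) alone gives z2 = false.
(!z1) alone gives z1 = false.
(!z3) alone gives z3 = false.
(z4) alone gives z4 = true.
This assignment satisfies each clause.
A satisfying assignment: z1: false,  z2: false,  z3: false,  z4: true.

Yes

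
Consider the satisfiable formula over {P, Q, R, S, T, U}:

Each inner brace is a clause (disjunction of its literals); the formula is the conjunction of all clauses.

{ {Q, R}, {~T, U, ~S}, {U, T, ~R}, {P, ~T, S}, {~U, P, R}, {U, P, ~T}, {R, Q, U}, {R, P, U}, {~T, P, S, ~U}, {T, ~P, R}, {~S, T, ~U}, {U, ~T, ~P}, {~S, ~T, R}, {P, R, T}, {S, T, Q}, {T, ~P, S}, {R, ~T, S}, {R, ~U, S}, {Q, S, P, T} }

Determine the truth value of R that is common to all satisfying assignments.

True

Suppose R = 0.
Unit clause (Q) forces Q = 1.
Case U = 0:
Unit clause (P) forces P = 1.
Unit clause (T) forces T = 1.
But (~T) is also a unit clause — contradiction.
That branch fails; take U = 1 instead.
Unit clause (P) forces P = 1.
Unit clause (T) forces T = 1.
Unit clause (~S) forces S = 0.
But (S) is also a unit clause — contradiction.
Neither U = 1 nor U = 0 works.
So every satisfying assignment has R = True.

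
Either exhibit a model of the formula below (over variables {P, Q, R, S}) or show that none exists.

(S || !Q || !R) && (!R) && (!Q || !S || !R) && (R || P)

P=true,  Q=false,  R=false,  S=true

Unit clause (!R) forces R = false.
Unit clause (P) forces P = true.
Every clause is now satisfied; Q, S are unconstrained.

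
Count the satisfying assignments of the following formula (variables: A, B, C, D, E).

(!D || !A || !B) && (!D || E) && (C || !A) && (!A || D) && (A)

1

There are 2^5 = 32 truth assignments over (A, B, C, D, E).
Split on B. With B = true, the clauses containing B are satisfied and !B drops from the rest; 0 of the 2^4 = 16 assignments to the other variables satisfy what remains.
With B = false, by the same count on the reduced clause set, 1 assignment works.
(One model: A=T, B=F, C=T, D=T, E=T.)
Total: 0 + 1 = 1.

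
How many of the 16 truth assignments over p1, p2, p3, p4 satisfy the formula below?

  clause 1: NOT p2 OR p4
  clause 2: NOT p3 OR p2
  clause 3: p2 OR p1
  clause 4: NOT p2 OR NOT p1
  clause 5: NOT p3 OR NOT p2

There are 2^4 = 16 truth assignments over (p1, p2, p3, p4).
Check each against the 5 clauses (columns in the order p1, p2, p3, p4):
  F F F F  ✗ fails (p2 OR p1)
  F F F T  ✗ fails (p2 OR p1)
  F F T F  ✗ fails (NOT p3 OR p2)
  F F T T  ✗ fails (NOT p3 OR p2)
  F T F F  ✗ fails (NOT p2 OR p4)
  F T F T  ✓ satisfies all
  F T T F  ✗ fails (NOT p2 OR p4)
  F T T T  ✗ fails (NOT p3 OR NOT p2)
  T F F F  ✓ satisfies all
  T F F T  ✓ satisfies all
  T F T F  ✗ fails (NOT p3 OR p2)
  T F T T  ✗ fails (NOT p3 OR p2)
  T T F F  ✗ fails (NOT p2 OR p4)
  T T F T  ✗ fails (NOT p2 OR NOT p1)
  T T T F  ✗ fails (NOT p2 OR p4)
  T T T T  ✗ fails (NOT p2 OR NOT p1)
3 of the 16 rows are models.

3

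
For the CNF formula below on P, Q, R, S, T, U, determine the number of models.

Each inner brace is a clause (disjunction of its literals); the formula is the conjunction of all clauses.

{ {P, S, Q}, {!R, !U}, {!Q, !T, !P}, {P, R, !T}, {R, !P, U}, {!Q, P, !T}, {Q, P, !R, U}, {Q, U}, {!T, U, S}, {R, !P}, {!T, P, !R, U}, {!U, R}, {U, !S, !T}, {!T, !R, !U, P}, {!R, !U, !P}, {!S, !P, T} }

There are 2^6 = 64 truth assignments over (P, Q, R, S, T, U).
Split on S. With S = true, the clauses containing S are satisfied and !S drops from the rest; 2 of the 2^5 = 32 assignments to the other variables satisfy what remains.
With S = false, by the same count on the reduced clause set, 3 assignments work.
Total: 2 + 3 = 5.

5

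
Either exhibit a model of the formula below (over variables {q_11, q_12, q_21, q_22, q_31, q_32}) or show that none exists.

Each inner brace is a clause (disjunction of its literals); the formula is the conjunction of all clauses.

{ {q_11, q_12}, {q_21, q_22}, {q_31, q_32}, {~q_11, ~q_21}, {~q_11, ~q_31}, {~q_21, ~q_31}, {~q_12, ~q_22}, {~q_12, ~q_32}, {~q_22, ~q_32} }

UNSATISFIABLE

Suppose q_11 = 1.
Unit clause (~q_21) forces q_21 = 0.
Unit clause (q_22) forces q_22 = 1.
Unit clause (~q_31) forces q_31 = 0.
Unit clause (q_32) forces q_32 = 1.
But (~q_32) is also a unit clause — contradiction.
That branch fails; take q_11 = 0 instead.
Unit clause (q_12) forces q_12 = 1.
Unit clause (~q_22) forces q_22 = 0.
Unit clause (q_21) forces q_21 = 1.
Unit clause (~q_31) forces q_31 = 0.
Unit clause (q_32) forces q_32 = 1.
But (~q_32) is also a unit clause — contradiction.
Either choice for q_11 ends in contradiction.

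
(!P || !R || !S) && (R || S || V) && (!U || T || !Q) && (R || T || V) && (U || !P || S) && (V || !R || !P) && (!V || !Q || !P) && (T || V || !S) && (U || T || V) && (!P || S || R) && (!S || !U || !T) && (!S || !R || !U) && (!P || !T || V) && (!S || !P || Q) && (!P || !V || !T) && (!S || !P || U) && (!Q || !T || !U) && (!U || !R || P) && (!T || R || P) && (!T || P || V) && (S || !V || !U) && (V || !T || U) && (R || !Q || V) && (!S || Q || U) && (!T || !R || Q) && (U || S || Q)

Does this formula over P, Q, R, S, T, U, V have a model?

Satisfiable

Suppose P = false.
Suppose U = true.
(!R) alone gives R = false.
(!T) alone gives T = false.
(!Q) alone gives Q = false.
(V) alone gives V = true.
(S) alone gives S = true.
This assignment satisfies each clause.
A satisfying assignment: P ↦ false, Q ↦ false, R ↦ false, S ↦ true, T ↦ false, U ↦ true, V ↦ true.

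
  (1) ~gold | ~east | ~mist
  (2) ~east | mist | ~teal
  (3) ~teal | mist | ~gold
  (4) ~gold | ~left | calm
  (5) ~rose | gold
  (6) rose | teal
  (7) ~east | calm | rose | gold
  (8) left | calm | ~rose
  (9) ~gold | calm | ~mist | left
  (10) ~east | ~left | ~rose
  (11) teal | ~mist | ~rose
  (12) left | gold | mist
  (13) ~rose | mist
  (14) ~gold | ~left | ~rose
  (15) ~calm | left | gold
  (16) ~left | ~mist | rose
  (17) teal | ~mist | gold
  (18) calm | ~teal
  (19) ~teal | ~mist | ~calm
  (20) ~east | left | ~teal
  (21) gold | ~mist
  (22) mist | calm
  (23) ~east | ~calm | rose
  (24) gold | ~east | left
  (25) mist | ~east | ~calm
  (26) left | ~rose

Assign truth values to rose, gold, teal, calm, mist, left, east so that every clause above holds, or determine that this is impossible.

rose=0; gold=0; teal=1; calm=1; mist=0; left=1; east=0

Try rose = 0.
(teal) alone gives teal = 1.
(calm) alone gives calm = 1.
(~mist) alone gives mist = 0.
(~east) alone gives east = 0.
(~gold) alone gives gold = 0.
(left) alone gives left = 1.
This assignment satisfies each clause.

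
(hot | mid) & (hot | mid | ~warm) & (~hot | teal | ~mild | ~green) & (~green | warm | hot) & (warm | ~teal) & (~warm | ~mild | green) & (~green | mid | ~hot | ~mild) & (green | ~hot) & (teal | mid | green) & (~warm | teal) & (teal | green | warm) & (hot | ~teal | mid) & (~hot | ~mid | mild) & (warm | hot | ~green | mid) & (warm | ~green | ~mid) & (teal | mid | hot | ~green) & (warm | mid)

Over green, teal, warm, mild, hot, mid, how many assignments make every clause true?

5

There are 2^6 = 64 truth assignments over (green, teal, warm, mild, hot, mid).
Split on mid. With mid = 1, the clauses containing mid are satisfied and ~mid drops from the rest; 4 of the 2^5 = 32 assignments to the other variables satisfy what remains.
With mid = 0, by the same count on the reduced clause set, 1 assignment works.
Total: 4 + 1 = 5.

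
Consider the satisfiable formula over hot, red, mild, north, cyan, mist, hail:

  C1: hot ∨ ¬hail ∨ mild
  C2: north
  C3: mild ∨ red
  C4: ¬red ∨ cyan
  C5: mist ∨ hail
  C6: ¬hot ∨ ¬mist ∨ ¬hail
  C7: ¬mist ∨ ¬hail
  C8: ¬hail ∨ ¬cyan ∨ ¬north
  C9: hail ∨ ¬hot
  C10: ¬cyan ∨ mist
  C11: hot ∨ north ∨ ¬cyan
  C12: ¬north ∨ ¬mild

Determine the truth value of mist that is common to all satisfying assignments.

True

Suppose mist = False.
Unit clause (north) forces north = True.
Unit clause (hail) forces hail = True.
Unit clause (¬cyan) forces cyan = False.
Unit clause (¬red) forces red = False.
Unit clause (mild) forces mild = True.
But (¬mild) is also a unit clause — contradiction.
So every satisfying assignment has mist = True.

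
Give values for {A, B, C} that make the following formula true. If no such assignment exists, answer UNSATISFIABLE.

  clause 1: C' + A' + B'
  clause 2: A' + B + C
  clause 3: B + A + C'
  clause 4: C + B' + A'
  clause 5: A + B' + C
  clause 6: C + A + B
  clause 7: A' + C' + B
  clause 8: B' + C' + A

UNSATISFIABLE

Case C = 0:
Case A = 0:
The clause (B') is unit, so B = 0.
That conflicts with the unit clause (B).
Backtrack on A: now try A = 1.
The clause (B) is unit, so B = 1.
That conflicts with the unit clause (B').
Neither A = 1 nor A = 0 works.
Backtrack on C: now try C = 1.
Case A = 0:
The clause (B) is unit, so B = 1.
That conflicts with the unit clause (B').
Backtrack on A: now try A = 1.
The clause (B') is unit, so B = 0.
That conflicts with the unit clause (B).
Neither A = 1 nor A = 0 works.
Neither C = 1 nor C = 0 works.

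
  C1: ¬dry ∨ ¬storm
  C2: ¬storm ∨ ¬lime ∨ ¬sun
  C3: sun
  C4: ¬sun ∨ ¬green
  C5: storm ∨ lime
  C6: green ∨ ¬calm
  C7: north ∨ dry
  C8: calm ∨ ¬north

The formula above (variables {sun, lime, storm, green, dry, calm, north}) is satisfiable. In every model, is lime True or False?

True

Suppose lime = False.
(sun) alone gives sun = True.
(¬green) alone gives green = False.
(storm) alone gives storm = True.
(¬dry) alone gives dry = False.
(¬calm) alone gives calm = False.
(north) alone gives north = True.
Now (¬north) is unsatisfied and unit — conflict.
So every satisfying assignment has lime = True.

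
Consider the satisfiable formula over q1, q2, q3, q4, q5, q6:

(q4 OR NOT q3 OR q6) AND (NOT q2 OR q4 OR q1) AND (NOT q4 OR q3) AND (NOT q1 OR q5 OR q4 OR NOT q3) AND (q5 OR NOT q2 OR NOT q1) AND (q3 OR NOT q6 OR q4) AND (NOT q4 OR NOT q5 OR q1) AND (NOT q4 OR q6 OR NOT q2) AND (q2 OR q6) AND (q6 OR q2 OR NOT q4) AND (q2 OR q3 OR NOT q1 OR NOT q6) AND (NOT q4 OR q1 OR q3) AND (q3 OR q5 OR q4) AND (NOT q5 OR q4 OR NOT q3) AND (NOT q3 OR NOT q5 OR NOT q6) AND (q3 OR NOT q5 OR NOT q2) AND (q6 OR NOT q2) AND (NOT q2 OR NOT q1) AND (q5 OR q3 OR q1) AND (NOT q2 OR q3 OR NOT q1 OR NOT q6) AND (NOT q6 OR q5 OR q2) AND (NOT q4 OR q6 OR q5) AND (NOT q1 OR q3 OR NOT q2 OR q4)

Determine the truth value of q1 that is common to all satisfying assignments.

Suppose q1 = true.
(NOT q2) alone gives q2 = false.
(q6) alone gives q6 = true.
(q3) alone gives q3 = true.
(NOT q5) alone gives q5 = false.
But (q5) is also a unit clause — contradiction.
So every satisfying assignment has q1 = False.

False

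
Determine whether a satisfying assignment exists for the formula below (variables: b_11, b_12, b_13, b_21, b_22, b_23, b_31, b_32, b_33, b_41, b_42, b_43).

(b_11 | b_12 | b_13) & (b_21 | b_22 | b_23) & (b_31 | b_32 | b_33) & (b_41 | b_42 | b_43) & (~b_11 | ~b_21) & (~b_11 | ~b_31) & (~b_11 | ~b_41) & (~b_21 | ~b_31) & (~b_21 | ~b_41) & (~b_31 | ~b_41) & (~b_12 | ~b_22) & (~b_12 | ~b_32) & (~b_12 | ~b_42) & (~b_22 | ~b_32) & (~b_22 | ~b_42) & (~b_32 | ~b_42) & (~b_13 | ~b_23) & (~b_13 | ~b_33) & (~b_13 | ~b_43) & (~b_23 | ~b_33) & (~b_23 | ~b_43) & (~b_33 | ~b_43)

Suppose b_11 = 0.
Suppose b_12 = 1.
From the singleton clause (~b_22), b_22 = 0.
From the singleton clause (~b_32), b_32 = 0.
From the singleton clause (~b_42), b_42 = 0.
Suppose b_21 = 1.
From the singleton clause (~b_31), b_31 = 0.
From the singleton clause (b_33), b_33 = 1.
From the singleton clause (~b_41), b_41 = 0.
From the singleton clause (b_43), b_43 = 1.
But (~b_43) is also a unit clause — contradiction.
So b_21 must be the other value — set b_21 = 0.
From the singleton clause (b_23), b_23 = 1.
From the singleton clause (~b_13), b_13 = 0.
From the singleton clause (~b_33), b_33 = 0.
From the singleton clause (b_31), b_31 = 1.
From the singleton clause (~b_41), b_41 = 0.
From the singleton clause (b_43), b_43 = 1.
But (~b_43) is also a unit clause — contradiction.
Neither b_21 = 1 nor b_21 = 0 works.
So b_12 must be the other value — set b_12 = 0.
From the singleton clause (b_13), b_13 = 1.
From the singleton clause (~b_23), b_23 = 0.
From the singleton clause (~b_33), b_33 = 0.
From the singleton clause (~b_43), b_43 = 0.
Suppose b_21 = 1.
From the singleton clause (~b_31), b_31 = 0.
From the singleton clause (b_32), b_32 = 1.
From the singleton clause (~b_41), b_41 = 0.
From the singleton clause (b_42), b_42 = 1.
But (~b_42) is also a unit clause — contradiction.
So b_21 must be the other value — set b_21 = 0.
From the singleton clause (b_22), b_22 = 1.
From the singleton clause (~b_32), b_32 = 0.
From the singleton clause (b_31), b_31 = 1.
From the singleton clause (~b_41), b_41 = 0.
From the singleton clause (b_42), b_42 = 1.
But (~b_42) is also a unit clause — contradiction.
Neither b_21 = 1 nor b_21 = 0 works.
Neither b_12 = 1 nor b_12 = 0 works.
So b_11 must be the other value — set b_11 = 1.
From the singleton clause (~b_21), b_21 = 0.
From the singleton clause (~b_31), b_31 = 0.
From the singleton clause (~b_41), b_41 = 0.
Suppose b_22 = 1.
From the singleton clause (~b_12), b_12 = 0.
From the singleton clause (~b_32), b_32 = 0.
From the singleton clause (b_33), b_33 = 1.
From the singleton clause (~b_42), b_42 = 0.
From the singleton clause (b_43), b_43 = 1.
But (~b_43) is also a unit clause — contradiction.
So b_22 must be the other value — set b_22 = 0.
From the singleton clause (b_23), b_23 = 1.
From the singleton clause (~b_13), b_13 = 0.
From the singleton clause (~b_33), b_33 = 0.
From the singleton clause (b_32), b_32 = 1.
From the singleton clause (~b_12), b_12 = 0.
From the singleton clause (~b_42), b_42 = 0.
From the singleton clause (b_43), b_43 = 1.
But (~b_43) is also a unit clause — contradiction.
Neither b_22 = 1 nor b_22 = 0 works.
Neither b_11 = 1 nor b_11 = 0 works.
No assignment satisfies every clause.

No, unsatisfiable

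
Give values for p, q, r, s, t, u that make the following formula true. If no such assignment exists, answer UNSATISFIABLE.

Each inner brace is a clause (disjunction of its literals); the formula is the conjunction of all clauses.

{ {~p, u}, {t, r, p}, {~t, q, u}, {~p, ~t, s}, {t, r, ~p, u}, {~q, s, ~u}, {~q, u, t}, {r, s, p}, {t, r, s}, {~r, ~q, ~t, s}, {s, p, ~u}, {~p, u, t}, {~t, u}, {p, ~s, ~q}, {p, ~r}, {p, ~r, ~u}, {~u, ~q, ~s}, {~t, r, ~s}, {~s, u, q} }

p=1; q=0; r=1; s=0; t=0; u=1

Try p = 1.
(u) alone gives u = 1.
Try t = 0.
Try q = 0.
Try r = 1.
No clause remains; s is free.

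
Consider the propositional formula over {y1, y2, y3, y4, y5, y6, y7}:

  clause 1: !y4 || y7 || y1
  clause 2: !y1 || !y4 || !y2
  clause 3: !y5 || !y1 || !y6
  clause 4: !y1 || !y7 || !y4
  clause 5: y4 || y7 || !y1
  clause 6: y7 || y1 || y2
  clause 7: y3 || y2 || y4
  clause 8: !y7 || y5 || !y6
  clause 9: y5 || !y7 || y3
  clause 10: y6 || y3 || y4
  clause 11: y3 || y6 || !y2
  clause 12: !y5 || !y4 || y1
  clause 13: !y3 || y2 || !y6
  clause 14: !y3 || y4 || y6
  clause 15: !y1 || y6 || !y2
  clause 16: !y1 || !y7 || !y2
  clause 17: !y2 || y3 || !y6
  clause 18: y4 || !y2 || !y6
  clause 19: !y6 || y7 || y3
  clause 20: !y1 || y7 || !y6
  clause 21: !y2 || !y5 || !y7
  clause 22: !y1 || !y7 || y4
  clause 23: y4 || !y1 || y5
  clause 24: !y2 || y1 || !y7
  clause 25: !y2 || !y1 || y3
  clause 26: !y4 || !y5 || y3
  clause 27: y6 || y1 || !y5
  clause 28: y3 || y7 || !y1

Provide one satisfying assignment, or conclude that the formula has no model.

Case y4 = true:
Case y7 = false:
(y1) alone gives y1 = true.
(!y2) alone gives y2 = false.
(!y6) alone gives y6 = false.
(y3) alone gives y3 = true.
All clauses hold; y5 can take either value.

y1: true; y2: false; y3: true; y4: true; y5: true; y6: false; y7: false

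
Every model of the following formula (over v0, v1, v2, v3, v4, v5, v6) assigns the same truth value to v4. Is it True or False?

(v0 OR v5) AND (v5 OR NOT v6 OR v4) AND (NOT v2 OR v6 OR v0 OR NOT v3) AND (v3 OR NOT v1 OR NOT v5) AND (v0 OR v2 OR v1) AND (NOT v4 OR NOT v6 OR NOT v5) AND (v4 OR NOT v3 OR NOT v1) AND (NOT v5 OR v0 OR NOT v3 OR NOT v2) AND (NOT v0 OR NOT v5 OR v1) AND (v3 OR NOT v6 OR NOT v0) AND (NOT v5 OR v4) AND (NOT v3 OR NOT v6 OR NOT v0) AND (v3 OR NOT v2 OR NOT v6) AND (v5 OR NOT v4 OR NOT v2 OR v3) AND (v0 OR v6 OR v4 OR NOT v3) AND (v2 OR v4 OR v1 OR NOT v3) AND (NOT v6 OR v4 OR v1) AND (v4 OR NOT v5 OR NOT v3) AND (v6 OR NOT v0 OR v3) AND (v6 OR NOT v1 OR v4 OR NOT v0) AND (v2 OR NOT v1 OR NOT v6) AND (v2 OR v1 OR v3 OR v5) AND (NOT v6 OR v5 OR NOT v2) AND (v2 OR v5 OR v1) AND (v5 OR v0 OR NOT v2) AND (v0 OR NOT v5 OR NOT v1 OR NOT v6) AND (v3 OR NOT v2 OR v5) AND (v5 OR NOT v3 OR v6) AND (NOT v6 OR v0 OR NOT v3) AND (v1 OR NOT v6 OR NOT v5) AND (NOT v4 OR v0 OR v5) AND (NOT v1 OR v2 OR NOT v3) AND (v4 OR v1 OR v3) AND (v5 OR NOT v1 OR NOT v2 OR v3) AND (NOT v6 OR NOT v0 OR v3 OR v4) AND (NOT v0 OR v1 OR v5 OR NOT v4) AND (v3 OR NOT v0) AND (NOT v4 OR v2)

Suppose v4 = false.
(NOT v5) alone gives v5 = false.
(v0) alone gives v0 = true.
(NOT v6) alone gives v6 = false.
(v3) alone gives v3 = true.
Now (NOT v3) is unsatisfied and unit — conflict.
So every satisfying assignment has v4 = True.

True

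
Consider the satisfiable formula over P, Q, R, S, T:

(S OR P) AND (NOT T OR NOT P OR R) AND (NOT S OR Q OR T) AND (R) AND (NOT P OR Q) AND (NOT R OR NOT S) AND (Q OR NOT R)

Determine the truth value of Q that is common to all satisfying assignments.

True

Suppose Q = false.
(R) alone gives R = true.
Now (NOT R) is unsatisfied and unit — conflict.
So every satisfying assignment has Q = True.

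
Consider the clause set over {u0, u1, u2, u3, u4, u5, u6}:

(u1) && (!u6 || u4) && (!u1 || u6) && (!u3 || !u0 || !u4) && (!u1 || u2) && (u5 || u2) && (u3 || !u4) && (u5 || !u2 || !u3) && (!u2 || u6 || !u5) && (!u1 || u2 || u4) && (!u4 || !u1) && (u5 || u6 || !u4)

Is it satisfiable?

No

Unit clause (u1) forces u1 = true.
Unit clause (u6) forces u6 = true.
Unit clause (u4) forces u4 = true.
That conflicts with the unit clause (!u4).
No assignment satisfies every clause.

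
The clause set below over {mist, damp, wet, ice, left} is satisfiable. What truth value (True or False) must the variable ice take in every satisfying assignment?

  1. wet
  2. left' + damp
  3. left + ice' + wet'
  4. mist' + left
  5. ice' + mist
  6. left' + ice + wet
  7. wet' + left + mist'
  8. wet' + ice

Suppose ice = 0.
From the singleton clause (wet), wet = 1.
Now (wet') is unsatisfied and unit — conflict.
So every satisfying assignment has ice = True.

True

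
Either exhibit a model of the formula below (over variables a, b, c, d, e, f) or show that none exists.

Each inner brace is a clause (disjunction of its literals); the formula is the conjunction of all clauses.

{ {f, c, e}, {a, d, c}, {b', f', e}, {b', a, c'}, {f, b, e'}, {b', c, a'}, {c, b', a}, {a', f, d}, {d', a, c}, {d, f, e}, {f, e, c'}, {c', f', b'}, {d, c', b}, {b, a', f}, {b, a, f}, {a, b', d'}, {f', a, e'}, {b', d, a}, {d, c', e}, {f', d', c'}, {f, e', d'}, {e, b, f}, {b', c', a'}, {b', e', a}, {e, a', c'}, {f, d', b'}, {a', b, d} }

a=1; b=0; c=0; d=1; e=1; f=1

Suppose f = 1.
Suppose b = 0.
Suppose d = 1.
From the singleton clause (c'), c = 0.
From the singleton clause (a), a = 1.
Every clause is now satisfied; e is unconstrained.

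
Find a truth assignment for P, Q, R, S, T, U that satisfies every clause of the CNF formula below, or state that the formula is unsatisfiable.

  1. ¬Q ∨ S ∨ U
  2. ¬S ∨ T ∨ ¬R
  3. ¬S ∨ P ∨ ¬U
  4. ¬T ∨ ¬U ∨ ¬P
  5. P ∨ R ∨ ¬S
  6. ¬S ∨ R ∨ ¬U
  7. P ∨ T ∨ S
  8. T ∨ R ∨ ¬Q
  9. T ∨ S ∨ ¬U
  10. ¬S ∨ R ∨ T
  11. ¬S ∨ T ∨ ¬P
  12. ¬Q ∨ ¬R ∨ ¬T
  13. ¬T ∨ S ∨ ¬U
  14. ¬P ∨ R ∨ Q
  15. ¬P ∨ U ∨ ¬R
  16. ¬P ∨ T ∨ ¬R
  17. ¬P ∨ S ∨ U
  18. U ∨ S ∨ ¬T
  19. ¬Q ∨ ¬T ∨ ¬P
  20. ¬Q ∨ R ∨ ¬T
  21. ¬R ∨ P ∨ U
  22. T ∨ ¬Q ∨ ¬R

Suppose Q = False.
Suppose P = False.
Suppose S = False.
From the singleton clause (T), T = True.
From the singleton clause (¬U), U = False.
Now (U) is unsatisfied and unit — conflict.
Undo S and try S = True.
From the singleton clause (¬U), U = False.
From the singleton clause (R), R = True.
Now (¬R) is unsatisfied and unit — conflict.
Both values of S lead to a conflict.
Undo P and try P = True.
From the singleton clause (R), R = True.
From the singleton clause (U), U = True.
From the singleton clause (¬T), T = False.
Now (T) is unsatisfied and unit — conflict.
Both values of P lead to a conflict.
Undo Q and try Q = True.
Suppose S = True.
Suppose T = True.
From the singleton clause (¬R), R = False.
Now (R) is unsatisfied and unit — conflict.
Undo T and try T = False.
From the singleton clause (¬R), R = False.
Now (R) is unsatisfied and unit — conflict.
Both values of T lead to a conflict.
Undo S and try S = False.
From the singleton clause (U), U = True.
From the singleton clause (T), T = True.
Now (¬T) is unsatisfied and unit — conflict.
Both values of S lead to a conflict.
Both values of Q lead to a conflict.

UNSATISFIABLE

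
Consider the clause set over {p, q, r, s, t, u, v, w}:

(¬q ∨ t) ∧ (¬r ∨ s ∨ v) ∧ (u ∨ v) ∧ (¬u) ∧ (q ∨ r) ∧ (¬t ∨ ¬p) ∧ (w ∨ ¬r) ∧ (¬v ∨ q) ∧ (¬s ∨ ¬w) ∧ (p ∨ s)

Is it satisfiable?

From the singleton clause (¬u), u = False.
From the singleton clause (v), v = True.
From the singleton clause (q), q = True.
From the singleton clause (t), t = True.
From the singleton clause (¬p), p = False.
From the singleton clause (s), s = True.
From the singleton clause (¬w), w = False.
From the singleton clause (¬r), r = False.
All clauses are satisfied.
A satisfying assignment: p ↦ False,  q ↦ True,  r ↦ False,  s ↦ True,  t ↦ True,  u ↦ False,  v ↦ True,  w ↦ False.

Satisfiable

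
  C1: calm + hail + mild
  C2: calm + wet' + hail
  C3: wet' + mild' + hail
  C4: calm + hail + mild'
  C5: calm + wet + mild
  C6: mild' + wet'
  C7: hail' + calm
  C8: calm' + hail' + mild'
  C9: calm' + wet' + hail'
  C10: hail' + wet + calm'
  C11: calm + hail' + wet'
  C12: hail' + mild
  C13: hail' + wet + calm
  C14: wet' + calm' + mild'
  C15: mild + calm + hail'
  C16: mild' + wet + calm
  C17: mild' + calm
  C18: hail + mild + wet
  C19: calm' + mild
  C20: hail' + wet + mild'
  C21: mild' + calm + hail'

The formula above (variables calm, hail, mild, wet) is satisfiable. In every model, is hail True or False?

False

Suppose hail = 1.
(calm) alone gives calm = 1.
(mild') alone gives mild = 0.
But (mild) is also a unit clause — contradiction.
So every satisfying assignment has hail = False.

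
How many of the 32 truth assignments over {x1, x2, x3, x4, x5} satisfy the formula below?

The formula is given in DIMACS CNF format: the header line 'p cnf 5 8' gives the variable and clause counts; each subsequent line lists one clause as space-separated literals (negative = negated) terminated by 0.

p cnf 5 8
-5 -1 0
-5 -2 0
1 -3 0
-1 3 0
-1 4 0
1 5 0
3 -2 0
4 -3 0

There are 2^5 = 32 truth assignments over (x1, x2, x3, x4, x5).
Split on x2. With x2 = True, the clauses containing x2 are satisfied and ¬x2 drops from the rest; 1 of the 2^4 = 16 assignments to the other variables satisfy what remains.
With x2 = False, by the same count on the reduced clause set, 3 assignments work.
(One model: x1=F, x2=F, x3=F, x4=F, x5=T.)
Total: 1 + 3 = 4.

4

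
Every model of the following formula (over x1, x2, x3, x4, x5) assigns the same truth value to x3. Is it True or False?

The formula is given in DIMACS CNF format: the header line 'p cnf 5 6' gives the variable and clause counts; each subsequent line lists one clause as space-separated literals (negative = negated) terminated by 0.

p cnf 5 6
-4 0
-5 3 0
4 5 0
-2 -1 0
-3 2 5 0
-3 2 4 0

True

Suppose x3 = False.
Unit clause (¬x4) forces x4 = False.
Unit clause (¬x5) forces x5 = False.
But (x5) is also a unit clause — contradiction.
So every satisfying assignment has x3 = True.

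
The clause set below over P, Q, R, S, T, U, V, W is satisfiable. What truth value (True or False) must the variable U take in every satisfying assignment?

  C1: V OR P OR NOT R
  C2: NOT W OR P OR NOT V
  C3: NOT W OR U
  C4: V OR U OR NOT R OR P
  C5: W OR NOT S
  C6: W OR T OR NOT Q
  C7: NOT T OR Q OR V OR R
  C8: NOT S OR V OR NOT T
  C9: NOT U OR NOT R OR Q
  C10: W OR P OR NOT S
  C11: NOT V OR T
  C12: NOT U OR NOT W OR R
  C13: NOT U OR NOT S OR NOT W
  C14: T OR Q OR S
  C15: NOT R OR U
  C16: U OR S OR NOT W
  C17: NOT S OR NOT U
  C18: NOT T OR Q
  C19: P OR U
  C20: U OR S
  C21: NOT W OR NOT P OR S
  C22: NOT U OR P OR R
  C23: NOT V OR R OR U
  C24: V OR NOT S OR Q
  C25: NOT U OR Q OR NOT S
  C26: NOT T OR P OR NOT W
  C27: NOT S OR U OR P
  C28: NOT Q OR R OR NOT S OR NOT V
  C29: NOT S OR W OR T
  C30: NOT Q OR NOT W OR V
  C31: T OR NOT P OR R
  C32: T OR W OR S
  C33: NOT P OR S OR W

Suppose U = false.
(NOT W) alone gives W = false.
(NOT S) alone gives S = false.
Now (S) is unsatisfied and unit — conflict.
So every satisfying assignment has U = True.

True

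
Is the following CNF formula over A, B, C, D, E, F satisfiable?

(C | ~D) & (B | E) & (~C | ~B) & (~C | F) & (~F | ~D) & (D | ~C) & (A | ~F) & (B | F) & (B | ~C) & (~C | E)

Case C = 0:
(~D) alone gives D = 0.
Case B = 1:
Case A = 1:
No clause remains; E, F are free.
A satisfying assignment: A ↦ 1, B ↦ 1, C ↦ 0, D ↦ 0, E ↦ 1, F ↦ 1.

Satisfiable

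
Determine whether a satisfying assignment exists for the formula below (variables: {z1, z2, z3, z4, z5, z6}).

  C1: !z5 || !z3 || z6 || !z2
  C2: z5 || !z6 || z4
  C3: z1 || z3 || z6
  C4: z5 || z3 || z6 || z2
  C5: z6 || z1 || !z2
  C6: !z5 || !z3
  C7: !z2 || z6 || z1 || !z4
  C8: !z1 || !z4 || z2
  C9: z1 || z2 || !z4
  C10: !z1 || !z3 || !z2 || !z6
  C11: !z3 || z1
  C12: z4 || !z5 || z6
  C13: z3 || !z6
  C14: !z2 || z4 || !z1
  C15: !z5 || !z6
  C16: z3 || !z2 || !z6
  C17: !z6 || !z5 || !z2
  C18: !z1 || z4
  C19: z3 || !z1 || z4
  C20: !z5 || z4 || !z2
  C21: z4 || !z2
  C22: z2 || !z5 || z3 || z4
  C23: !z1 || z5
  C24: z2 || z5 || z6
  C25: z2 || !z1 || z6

Satisfiable

Try z5 = true.
The clause (!z3) is unit, so z3 = false.
The clause (!z6) is unit, so z6 = false.
The clause (z1) is unit, so z1 = true.
The clause (z4) is unit, so z4 = true.
The clause (z2) is unit, so z2 = true.
All clauses are satisfied.
A satisfying assignment: z1 ↦ true, z2 ↦ true, z3 ↦ false, z4 ↦ true, z5 ↦ true, z6 ↦ false.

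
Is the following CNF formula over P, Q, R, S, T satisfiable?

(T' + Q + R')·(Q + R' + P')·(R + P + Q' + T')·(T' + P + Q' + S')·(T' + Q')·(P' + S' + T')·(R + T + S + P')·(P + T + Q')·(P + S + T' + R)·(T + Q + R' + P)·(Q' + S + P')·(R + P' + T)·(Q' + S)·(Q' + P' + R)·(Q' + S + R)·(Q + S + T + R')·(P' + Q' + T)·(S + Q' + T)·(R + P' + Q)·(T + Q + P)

Case T = 1:
The clause (Q') is unit, so Q = 0.
The clause (R') is unit, so R = 0.
The clause (P') is unit, so P = 0.
The clause (S) is unit, so S = 1.
This assignment satisfies each clause.
A satisfying assignment: P=0, Q=0, R=0, S=1, T=1.

Satisfiable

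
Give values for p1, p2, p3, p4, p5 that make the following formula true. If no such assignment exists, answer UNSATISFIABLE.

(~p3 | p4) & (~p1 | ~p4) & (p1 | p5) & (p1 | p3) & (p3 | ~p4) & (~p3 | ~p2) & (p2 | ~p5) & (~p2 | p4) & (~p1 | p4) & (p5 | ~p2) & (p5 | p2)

UNSATISFIABLE

Case p3 = 0:
The clause (p1) is unit, so p1 = 1.
The clause (~p4) is unit, so p4 = 0.
Now (p4) is unsatisfied and unit — conflict.
Undo p3 and try p3 = 1.
The clause (p4) is unit, so p4 = 1.
The clause (~p1) is unit, so p1 = 0.
The clause (p5) is unit, so p5 = 1.
The clause (~p2) is unit, so p2 = 0.
Now (p2) is unsatisfied and unit — conflict.
Neither p3 = 1 nor p3 = 0 works.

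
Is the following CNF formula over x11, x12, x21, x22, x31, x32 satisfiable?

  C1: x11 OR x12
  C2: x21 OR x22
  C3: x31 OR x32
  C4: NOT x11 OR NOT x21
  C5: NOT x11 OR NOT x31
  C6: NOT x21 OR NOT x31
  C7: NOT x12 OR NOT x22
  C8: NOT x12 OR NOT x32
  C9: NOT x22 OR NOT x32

Branch on x11: set x11 = true.
Unit clause (NOT x21) forces x21 = false.
Unit clause (x22) forces x22 = true.
Unit clause (NOT x31) forces x31 = false.
Unit clause (x32) forces x32 = true.
That conflicts with the unit clause (NOT x32).
Undo x11 and try x11 = false.
Unit clause (x12) forces x12 = true.
Unit clause (NOT x22) forces x22 = false.
Unit clause (x21) forces x21 = true.
Unit clause (NOT x31) forces x31 = false.
Unit clause (x32) forces x32 = true.
That conflicts with the unit clause (NOT x32).
Both values of x11 lead to a conflict.
No assignment satisfies every clause.

Unsatisfiable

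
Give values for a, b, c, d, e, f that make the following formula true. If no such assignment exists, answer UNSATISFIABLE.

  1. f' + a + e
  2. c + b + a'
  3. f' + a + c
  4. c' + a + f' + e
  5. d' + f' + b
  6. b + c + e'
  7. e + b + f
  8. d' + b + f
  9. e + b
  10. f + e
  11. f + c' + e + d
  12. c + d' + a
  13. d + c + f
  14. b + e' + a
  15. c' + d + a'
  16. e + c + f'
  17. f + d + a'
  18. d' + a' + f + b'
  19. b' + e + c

a ↦ 0,  b ↦ 1,  c ↦ 1,  d ↦ 0,  e ↦ 1,  f ↦ 0

Branch on e: set e = 1.
Branch on b: set b = 1.
Branch on f: set f = 0.
Branch on d: set d = 0.
Unit clause (c) forces c = 1.
Unit clause (a') forces a = 0.
Every clause now holds.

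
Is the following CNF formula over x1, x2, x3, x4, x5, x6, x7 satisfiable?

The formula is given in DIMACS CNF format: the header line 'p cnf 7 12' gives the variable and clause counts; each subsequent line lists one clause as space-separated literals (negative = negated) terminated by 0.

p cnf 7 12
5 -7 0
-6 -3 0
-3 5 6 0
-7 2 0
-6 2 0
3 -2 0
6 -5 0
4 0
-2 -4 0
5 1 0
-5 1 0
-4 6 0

No

The clause (x4) is unit, so x4 = True.
The clause (¬x2) is unit, so x2 = False.
The clause (¬x7) is unit, so x7 = False.
The clause (¬x6) is unit, so x6 = False.
Now (x6) is unsatisfied and unit — conflict.
No assignment satisfies every clause.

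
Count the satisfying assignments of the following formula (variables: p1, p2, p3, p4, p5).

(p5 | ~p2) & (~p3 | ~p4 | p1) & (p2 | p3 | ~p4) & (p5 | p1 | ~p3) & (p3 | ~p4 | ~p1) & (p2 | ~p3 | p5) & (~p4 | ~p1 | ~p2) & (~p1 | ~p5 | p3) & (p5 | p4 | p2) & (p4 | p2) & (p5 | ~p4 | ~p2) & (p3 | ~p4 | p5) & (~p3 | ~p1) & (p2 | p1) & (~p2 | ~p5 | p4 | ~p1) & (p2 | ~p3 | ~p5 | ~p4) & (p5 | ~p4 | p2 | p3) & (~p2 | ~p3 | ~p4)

There are 2^5 = 32 truth assignments over (p1, p2, p3, p4, p5).
Split on p3. With p3 = 1, the clauses containing p3 are satisfied and ~p3 drops from the rest; 1 of the 2^4 = 16 assignments to the other variables satisfy what remains.
With p3 = 0, by the same count on the reduced clause set, 2 assignments work.
(One model: p1=F, p2=T, p3=F, p4=F, p5=T.)
Total: 1 + 2 = 3.

3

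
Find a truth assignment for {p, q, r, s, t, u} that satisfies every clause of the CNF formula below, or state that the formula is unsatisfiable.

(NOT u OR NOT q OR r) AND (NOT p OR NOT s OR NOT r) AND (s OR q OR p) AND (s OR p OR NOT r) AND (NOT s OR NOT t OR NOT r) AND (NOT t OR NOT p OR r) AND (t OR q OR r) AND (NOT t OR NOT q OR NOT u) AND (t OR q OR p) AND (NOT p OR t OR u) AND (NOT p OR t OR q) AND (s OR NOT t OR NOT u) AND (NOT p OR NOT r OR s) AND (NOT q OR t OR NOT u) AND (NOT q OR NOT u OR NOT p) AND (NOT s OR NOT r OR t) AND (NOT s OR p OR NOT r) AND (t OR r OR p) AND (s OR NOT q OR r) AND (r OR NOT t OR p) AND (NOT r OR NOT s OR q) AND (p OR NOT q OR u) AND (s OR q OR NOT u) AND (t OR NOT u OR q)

UNSATISFIABLE

Try u = false.
Try p = false.
(NOT q) alone gives q = false.
(s) alone gives s = true.
(t) alone gives t = true.
(NOT r) alone gives r = false.
That conflicts with the unit clause (r).
Undo p and try p = true.
(t) alone gives t = true.
(r) alone gives r = true.
(NOT s) alone gives s = false.
That conflicts with the unit clause (s).
Either choice for p ends in contradiction.
Undo u and try u = true.
Try q = false.
(s) alone gives s = true.
(NOT r) alone gives r = false.
(t) alone gives t = true.
(NOT p) alone gives p = false.
That conflicts with the unit clause (p).
Undo q and try q = true.
(r) alone gives r = true.
(NOT t) alone gives t = false.
That conflicts with the unit clause (t).
Either choice for q ends in contradiction.
Either choice for u ends in contradiction.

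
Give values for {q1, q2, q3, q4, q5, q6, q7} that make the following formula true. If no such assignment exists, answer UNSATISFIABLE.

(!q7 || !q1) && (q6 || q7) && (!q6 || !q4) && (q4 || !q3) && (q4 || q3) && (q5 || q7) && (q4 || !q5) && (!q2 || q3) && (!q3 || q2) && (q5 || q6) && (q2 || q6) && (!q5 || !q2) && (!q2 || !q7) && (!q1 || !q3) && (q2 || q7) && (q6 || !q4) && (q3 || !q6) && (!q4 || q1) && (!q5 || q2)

Branch on q7: set q7 = false.
Unit clause (q6) forces q6 = true.
Unit clause (!q4) forces q4 = false.
Unit clause (!q3) forces q3 = false.
Now (q3) is unsatisfied and unit — conflict.
Undo q7 and try q7 = true.
Unit clause (!q1) forces q1 = false.
Unit clause (!q2) forces q2 = false.
Unit clause (!q3) forces q3 = false.
Unit clause (q4) forces q4 = true.
Now (!q4) is unsatisfied and unit — conflict.
Both values of q7 lead to a conflict.

UNSATISFIABLE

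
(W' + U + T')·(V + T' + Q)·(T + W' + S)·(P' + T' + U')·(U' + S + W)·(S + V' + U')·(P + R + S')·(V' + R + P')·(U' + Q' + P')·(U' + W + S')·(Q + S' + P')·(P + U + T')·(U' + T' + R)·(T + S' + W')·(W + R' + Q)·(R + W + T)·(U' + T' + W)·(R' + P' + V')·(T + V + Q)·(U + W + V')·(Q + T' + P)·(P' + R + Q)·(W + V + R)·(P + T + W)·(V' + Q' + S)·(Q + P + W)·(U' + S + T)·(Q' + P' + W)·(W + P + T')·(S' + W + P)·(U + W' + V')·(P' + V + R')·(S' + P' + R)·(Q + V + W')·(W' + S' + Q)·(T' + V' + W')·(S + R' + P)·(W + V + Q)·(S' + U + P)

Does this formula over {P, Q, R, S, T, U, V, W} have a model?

Branch on W: set W = 1.
Branch on U: set U = 1.
Branch on T: set T = 1.
Unit clause (P') forces P = 0.
Unit clause (R) forces R = 1.
Unit clause (Q) forces Q = 1.
Unit clause (V') forces V = 0.
Unit clause (S) forces S = 1.
All clauses are satisfied.
A satisfying assignment: P ↦ 0,  Q ↦ 1,  R ↦ 1,  S ↦ 1,  T ↦ 1,  U ↦ 1,  V ↦ 0,  W ↦ 1.

Satisfiable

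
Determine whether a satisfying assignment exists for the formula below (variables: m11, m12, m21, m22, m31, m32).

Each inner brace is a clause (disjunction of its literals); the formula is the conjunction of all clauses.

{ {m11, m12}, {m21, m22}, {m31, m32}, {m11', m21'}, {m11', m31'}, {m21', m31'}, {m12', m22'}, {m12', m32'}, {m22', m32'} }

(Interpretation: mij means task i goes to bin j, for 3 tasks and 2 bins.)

Suppose m11 = 1.
Unit clause (m21') forces m21 = 0.
Unit clause (m22) forces m22 = 1.
Unit clause (m31') forces m31 = 0.
Unit clause (m32) forces m32 = 1.
That conflicts with the unit clause (m32').
Undo m11 and try m11 = 0.
Unit clause (m12) forces m12 = 1.
Unit clause (m22') forces m22 = 0.
Unit clause (m21) forces m21 = 1.
Unit clause (m31') forces m31 = 0.
Unit clause (m32) forces m32 = 1.
That conflicts with the unit clause (m32').
Both values of m11 lead to a conflict.
No assignment satisfies every clause.

No, unsatisfiable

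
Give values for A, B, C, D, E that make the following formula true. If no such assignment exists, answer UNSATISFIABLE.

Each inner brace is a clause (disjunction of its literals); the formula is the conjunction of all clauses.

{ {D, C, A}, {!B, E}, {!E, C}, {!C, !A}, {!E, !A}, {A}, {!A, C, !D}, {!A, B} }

The clause (A) is unit, so A = true.
The clause (!C) is unit, so C = false.
The clause (!E) is unit, so E = false.
The clause (!B) is unit, so B = false.
Now (B) is unsatisfied and unit — conflict.

UNSATISFIABLE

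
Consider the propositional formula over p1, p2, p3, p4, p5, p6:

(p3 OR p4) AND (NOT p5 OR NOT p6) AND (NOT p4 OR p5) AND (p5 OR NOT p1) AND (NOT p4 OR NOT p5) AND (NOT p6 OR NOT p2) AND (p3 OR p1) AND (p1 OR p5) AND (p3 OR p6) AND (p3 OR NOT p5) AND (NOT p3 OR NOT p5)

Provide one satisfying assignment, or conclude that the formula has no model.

UNSATISFIABLE

Branch on p3: set p3 = true.
From the singleton clause (NOT p5), p5 = false.
From the singleton clause (NOT p4), p4 = false.
From the singleton clause (NOT p1), p1 = false.
But (p1) is also a unit clause — contradiction.
Undo p3 and try p3 = false.
From the singleton clause (p4), p4 = true.
From the singleton clause (p5), p5 = true.
But (NOT p5) is also a unit clause — contradiction.
Either choice for p3 ends in contradiction.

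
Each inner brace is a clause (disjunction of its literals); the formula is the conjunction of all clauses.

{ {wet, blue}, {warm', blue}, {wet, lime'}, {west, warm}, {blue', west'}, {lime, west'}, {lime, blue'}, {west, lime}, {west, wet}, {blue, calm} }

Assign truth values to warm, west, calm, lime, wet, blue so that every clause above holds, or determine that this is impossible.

warm: 1, west: 0, calm: 1, lime: 1, wet: 1, blue: 1

Branch on wet: set wet = 1.
Branch on warm: set warm = 1.
From the singleton clause (blue), blue = 1.
From the singleton clause (west'), west = 0.
From the singleton clause (lime), lime = 1.
Every clause is now satisfied; calm is unconstrained.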